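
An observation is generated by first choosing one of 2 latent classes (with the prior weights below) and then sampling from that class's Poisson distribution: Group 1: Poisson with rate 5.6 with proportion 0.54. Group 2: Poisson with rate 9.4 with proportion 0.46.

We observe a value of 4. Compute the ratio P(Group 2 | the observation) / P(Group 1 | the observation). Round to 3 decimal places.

The posterior odds equal the prior odds times the likelihood ratio: (π_i/π_j)·(f_i(x)/f_j(x)).
Component likelihoods at x = 4:
  p_1 = 0.151528
  p_2 = 0.0269111
Odds = (0.46/0.54) × (0.0269111/0.151528) = 0.851852 × 0.177599 ≈ 0.151

0.151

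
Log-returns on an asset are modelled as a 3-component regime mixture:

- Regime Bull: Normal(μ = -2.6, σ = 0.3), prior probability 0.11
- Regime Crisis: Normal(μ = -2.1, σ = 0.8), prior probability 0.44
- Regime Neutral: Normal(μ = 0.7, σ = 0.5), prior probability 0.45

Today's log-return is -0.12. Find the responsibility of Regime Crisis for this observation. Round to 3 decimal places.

Apply Bayes' rule: the posterior for each component is proportional to its prior times its likelihood at x.
Component likelihoods at x = -0.12:
  f_Bull = (1/(0.3·√(2π)))·exp(−(-0.12−-2.6)²/(2·0.3²)) = 1.329808·exp(-34.16889) = 1.92499e-15
  f_Crisis = (1/(0.8·√(2π)))·exp(−(-0.12−-2.1)²/(2·0.8²)) = 0.498678·exp(-3.06281) = 0.0233162
  f_Neutral = (1/(0.5·√(2π)))·exp(−(-0.12−0.7)²/(2·0.5²)) = 0.797885·exp(-1.34480) = 0.207922
Unnormalised posteriors:
  w_Bull·f_Bull = 0.11 × 1.92499e-15 = 2.11749e-16
  w_Crisis·f_Crisis = 0.44 × 0.0233162 = 0.0102591
  w_Neutral·f_Neutral = 0.45 × 0.207922 = 0.093565
Normaliser: 2.11749e-16 + 0.0102591 + 0.093565 = 0.103824
Responsibility of Regime Crisis: 0.0102591 / 0.103824 ≈ 0.099

0.099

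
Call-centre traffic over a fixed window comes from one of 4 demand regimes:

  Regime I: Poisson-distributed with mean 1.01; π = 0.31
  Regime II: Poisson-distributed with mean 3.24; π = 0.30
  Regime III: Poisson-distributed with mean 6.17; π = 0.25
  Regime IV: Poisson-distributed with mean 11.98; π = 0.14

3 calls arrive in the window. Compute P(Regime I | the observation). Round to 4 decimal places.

0.1817

Posterior ∝ prior × likelihood, so P(k | x) ∝ π_k f_k(x); normalise over all components.
Component likelihoods at x = 3 calls:
  p_I = e^(−1.01)·1.01^3/3! = 0.0625425
  p_II = e^(−3.24)·3.24^3/3! = 0.222009
  p_III = e^(−6.17)·6.17^3/3! = 0.0818667
  p_IV = e^(−11.98)·11.98^3/3! = 0.00179627
Multiply by the mixture weights:
  π_I·p_I = 0.31 × 0.0625425 = 0.0193882
  π_II·p_II = 0.30 × 0.222009 = 0.0666026
  π_III·p_III = 0.25 × 0.0818667 = 0.0204667
  π_IV·p_IV = 0.14 × 0.00179627 = 0.000251478
Evidence: 0.0193882 + 0.0666026 + 0.0204667 + 0.000251478 = 0.106709
P(Regime I | 3 calls) ≈ 0.1817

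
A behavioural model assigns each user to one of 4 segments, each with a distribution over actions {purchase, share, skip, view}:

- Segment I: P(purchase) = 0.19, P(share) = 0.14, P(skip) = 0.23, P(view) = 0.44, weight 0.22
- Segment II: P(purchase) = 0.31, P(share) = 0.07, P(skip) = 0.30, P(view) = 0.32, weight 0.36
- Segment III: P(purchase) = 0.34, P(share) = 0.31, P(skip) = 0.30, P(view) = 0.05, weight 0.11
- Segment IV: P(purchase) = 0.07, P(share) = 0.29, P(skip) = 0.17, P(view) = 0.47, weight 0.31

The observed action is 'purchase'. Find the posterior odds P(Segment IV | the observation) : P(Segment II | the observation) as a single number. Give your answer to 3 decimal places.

0.194

Only the two components matter; the odds are (π_i f_i(x)) / (π_j f_j(x)).
Component likelihoods at x = 'purchase':
  p_I = P(purchase | comp) = 0.19
  p_II = P(purchase | comp) = 0.31
  p_III = P(purchase | comp) = 0.34
  p_IV = P(purchase | comp) = 0.07
0.0217 / 0.1116 ≈ 0.194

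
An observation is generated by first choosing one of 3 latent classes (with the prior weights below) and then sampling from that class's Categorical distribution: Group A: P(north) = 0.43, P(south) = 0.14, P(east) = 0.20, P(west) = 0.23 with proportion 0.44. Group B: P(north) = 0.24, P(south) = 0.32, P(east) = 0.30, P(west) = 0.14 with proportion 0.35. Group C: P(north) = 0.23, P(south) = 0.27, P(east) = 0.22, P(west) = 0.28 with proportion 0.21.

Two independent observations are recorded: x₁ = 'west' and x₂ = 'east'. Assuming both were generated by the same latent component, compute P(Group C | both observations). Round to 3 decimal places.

0.270

The responsibility of component k is π_k f_k(x) divided by Σ_j π_j f_j(x).
Since both observations come from the same component, the likelihood for component k is f_k(x₁)·f_k(x₂).
  p_A = [P(west | comp) = 0.23] × [0.2] = 0.046
  p_B = [P(west | comp) = 0.14] × [0.3] = 0.042
  p_C = [P(west | comp) = 0.28] × [0.22] = 0.0616
Multiply by the mixture weights:
  π_A·p_A = 0.44 × 0.046 = 0.02024
  π_B·p_B = 0.35 × 0.042 = 0.0147
  π_C·p_C = 0.21 × 0.0616 = 0.012936
Normaliser: 0.02024 + 0.0147 + 0.012936 = 0.047876
P(Group C | x₁,x₂) = 0.012936 / 0.047876 ≈ 0.270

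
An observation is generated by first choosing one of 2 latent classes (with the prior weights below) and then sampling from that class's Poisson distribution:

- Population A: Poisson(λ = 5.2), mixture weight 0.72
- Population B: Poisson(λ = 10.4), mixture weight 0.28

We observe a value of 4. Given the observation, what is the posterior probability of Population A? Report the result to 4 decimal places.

0.9668

P(component k | x) = π_k·f_k(x) / marginal(x), where marginal(x) = Σ_j π_j·f_j(x).
Component likelihoods at x = 4:
  f_A = e^(−5.2)·5.2^4/4! = 0.168063
  f_B = e^(−10.4)·10.4^4/4! = 0.014834
Weight by the priors:
  π_A·f_A = 0.72 × 0.168063 = 0.121005
  π_B·f_B = 0.28 × 0.014834 = 0.00415353
Evidence: 0.121005 + 0.00415353 = 0.125159
P(Population A | the observation) = 0.121005 / 0.125159 ≈ 0.9668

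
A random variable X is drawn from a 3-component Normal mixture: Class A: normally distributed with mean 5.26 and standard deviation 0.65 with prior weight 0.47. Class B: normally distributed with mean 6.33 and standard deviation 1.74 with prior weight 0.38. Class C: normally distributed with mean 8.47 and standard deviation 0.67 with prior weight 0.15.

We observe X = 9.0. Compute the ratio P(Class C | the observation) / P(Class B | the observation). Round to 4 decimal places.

2.4334

Only the two components matter; the odds are (π_i f_i(x)) / (π_j f_j(x)).
Evaluate each component's likelihood at the observed value:
  f_A = 3.97153e-08
  f_B = 0.0706412
  f_C = 0.435467
Odds = (0.15/0.38) × (0.435467/0.0706412) = 0.394737 × 6.16449 ≈ 2.4334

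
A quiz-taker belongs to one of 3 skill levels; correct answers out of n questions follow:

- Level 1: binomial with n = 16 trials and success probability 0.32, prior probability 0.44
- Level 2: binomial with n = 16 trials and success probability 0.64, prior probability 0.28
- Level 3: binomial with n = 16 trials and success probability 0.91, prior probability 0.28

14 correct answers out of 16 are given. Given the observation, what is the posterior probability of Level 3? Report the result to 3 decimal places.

0.896

P(component k | x) = π_k·f_k(x) / marginal(x), where marginal(x) = Σ_j π_j·f_j(x).
Evaluate each component's likelihood at the observed value:
  p_1 = 6.55087e-06
  p_2 = 0.0300819
  p_3 = 0.259565
Weight by the priors:
  π_1·p_1 = 0.44 × 6.55087e-06 = 2.88238e-06
  π_2·p_2 = 0.28 × 0.0300819 = 0.00842294
  π_3·p_3 = 0.28 × 0.259565 = 0.0726781
Marginal: 2.88238e-06 + 0.00842294 + 0.0726781 = 0.081104
Responsibility of Level 3: 0.0726781 / 0.081104 ≈ 0.896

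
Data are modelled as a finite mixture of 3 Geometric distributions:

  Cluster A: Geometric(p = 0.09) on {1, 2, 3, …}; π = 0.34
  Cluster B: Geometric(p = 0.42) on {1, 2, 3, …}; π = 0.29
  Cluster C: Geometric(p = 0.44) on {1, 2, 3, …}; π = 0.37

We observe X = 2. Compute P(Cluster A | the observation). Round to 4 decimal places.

P(component k | x) = w_k·f_k(x) / marginal(x), where marginal(x) = Σ_j w_j·f_j(x).
Geometric probabilities:
  p_A = 0.0819
  p_B = 0.2436
  p_C = 0.2464
Prior × likelihood for each component:
  w_A·p_A = 0.34 × 0.0819 = 0.027846
  w_B·p_B = 0.29 × 0.2436 = 0.070644
  w_C·p_C = 0.37 × 0.2464 = 0.091168
Sum: 0.027846 + 0.070644 + 0.091168 = 0.189658
P(Cluster A | x) = 0.027846 / 0.189658 ≈ 0.1468

0.1468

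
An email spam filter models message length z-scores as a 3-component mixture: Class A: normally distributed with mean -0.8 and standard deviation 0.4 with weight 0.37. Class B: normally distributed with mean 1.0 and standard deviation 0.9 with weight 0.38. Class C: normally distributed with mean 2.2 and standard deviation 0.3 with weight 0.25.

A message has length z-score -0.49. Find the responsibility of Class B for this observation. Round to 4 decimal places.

0.1354

P(component k | x) = w_k·f_k(x) / marginal(x), where marginal(x) = Σ_j w_j·f_j(x).
Normal densities:
  p_A = (1/(0.4·√(2π)))·exp(−(-0.49−-0.8)²/(2·0.4²)) = 0.997356·exp(-0.30031) = 0.738628
  p_B = (1/(0.9·√(2π)))·exp(−(-0.49−1.0)²/(2·0.9²)) = 0.443269·exp(-1.37043) = 0.112589
  p_C = (1/(0.3·√(2π)))·exp(−(-0.49−2.2)²/(2·0.3²)) = 1.329808·exp(-40.20056) = 4.62285e-18
Prior × likelihood for each component:
  w_A·p_A = 0.37 × 0.738628 = 0.273293
  w_B·p_B = 0.38 × 0.112589 = 0.0427839
  w_C·p_C = 0.25 × 4.62285e-18 = 1.15571e-18
Marginal: 0.273293 + 0.0427839 + 1.15571e-18 = 0.316076
So the posterior for Class B is 0.0427839 / 0.316076 ≈ 0.1354.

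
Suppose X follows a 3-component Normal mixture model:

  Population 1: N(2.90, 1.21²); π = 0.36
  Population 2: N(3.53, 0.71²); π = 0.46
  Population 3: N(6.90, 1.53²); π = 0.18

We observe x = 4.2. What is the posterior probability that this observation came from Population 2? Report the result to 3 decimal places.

The responsibility of component k is π_k f_k(x) divided by Σ_j π_j f_j(x).
Evaluate each component's likelihood at the observed value:
  p_1 = (1/(1.21·√(2π)))·exp(−(4.2−2.90)²/(2·1.21²)) = 0.329704·exp(-0.57715) = 0.185128
  p_2 = (1/(0.71·√(2π)))·exp(−(4.2−3.53)²/(2·0.71²)) = 0.561891·exp(-0.44525) = 0.359983
  p_3 = (1/(1.53·√(2π)))·exp(−(4.2−6.90)²/(2·1.53²)) = 0.260747·exp(-1.55709) = 0.0549518
Weight by the priors:
  π_1·p_1 = 0.36 × 0.185128 = 0.0666462
  π_2·p_2 = 0.46 × 0.359983 = 0.165592
  π_3·p_3 = 0.18 × 0.0549518 = 0.00989132
Marginal: 0.0666462 + 0.165592 + 0.00989132 = 0.24213
Responsibility of Population 2: 0.165592 / 0.24213 ≈ 0.684

0.684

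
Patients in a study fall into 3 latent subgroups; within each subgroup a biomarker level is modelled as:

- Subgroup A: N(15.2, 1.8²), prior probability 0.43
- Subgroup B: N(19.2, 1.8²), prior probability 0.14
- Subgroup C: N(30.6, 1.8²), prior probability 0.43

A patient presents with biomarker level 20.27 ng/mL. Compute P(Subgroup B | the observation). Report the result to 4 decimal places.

By Bayes' theorem, P(k | x) = w_k f_k(x) / Σ_j w_j f_j(x).
Evaluate each component's likelihood at the observed value:
  L_A = 0.00419639
  L_B = 0.18574
  L_C = 1.56288e-08
Prior × likelihood for each component:
  w_A·L_A = 0.43 × 0.00419639 = 0.00180445
  w_B·L_B = 0.14 × 0.18574 = 0.0260036
  w_C·L_C = 0.43 × 1.56288e-08 = 6.7204e-09
Marginal: 0.00180445 + 0.0260036 + 6.7204e-09 = 0.0278081
P(Subgroup B | data) ≈ 0.9351

0.9351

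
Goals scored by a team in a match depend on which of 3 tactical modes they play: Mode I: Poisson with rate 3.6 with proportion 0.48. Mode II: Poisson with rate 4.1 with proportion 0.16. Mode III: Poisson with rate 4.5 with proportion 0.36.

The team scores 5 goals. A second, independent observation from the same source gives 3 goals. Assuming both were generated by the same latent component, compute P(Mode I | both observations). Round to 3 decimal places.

0.479

P(component k | x) = π_k·f_k(x) / marginal(x), where marginal(x) = Σ_j π_j·f_j(x).
Since both observations come from the same component, the likelihood for component k is f_k(x₁)·f_k(x₂).
  f_I = [e^(−3.6)·3.6^5/5! = 0.13768] × [0.212469] = 0.0292528
  f_II = [e^(−4.1)·4.1^5/5! = 0.160004] × [0.190368] = 0.0304596
  f_III = [e^(−4.5)·4.5^5/5! = 0.170827] × [0.168718] = 0.0288215
Unnormalised posteriors:
  π_I·f_I = 0.48 × 0.0292528 = 0.0140413
  π_II·f_II = 0.16 × 0.0304596 = 0.00487353
  π_III·f_III = 0.36 × 0.0288215 = 0.0103758
Sum: 0.0140413 + 0.00487353 + 0.0103758 = 0.0292906
So the posterior for Mode I is 0.0140413 / 0.0292906 ≈ 0.479.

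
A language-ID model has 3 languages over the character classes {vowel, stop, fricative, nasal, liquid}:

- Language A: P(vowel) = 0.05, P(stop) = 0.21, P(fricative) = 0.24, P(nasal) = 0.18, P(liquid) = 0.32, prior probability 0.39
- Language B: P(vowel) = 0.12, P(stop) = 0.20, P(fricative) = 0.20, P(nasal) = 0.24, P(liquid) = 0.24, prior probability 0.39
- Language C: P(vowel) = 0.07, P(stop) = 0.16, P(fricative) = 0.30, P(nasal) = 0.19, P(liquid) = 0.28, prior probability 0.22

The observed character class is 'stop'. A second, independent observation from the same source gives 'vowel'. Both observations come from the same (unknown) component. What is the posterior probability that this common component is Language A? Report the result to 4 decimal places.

0.2572

Posterior ∝ prior × likelihood, so P(k | x) ∝ w_k f_k(x); normalise over all components.
Since both observations come from the same component, the likelihood for component k is f_k(x₁)·f_k(x₂).
  L_A = [0.21] × [0.05] = 0.0105
  L_B = [0.2] × [0.12] = 0.024
  L_C = [0.16] × [0.07] = 0.0112
Unnormalised posteriors:
  w_A·L_A = 0.39 × 0.0105 = 0.004095
  w_B·L_B = 0.39 × 0.024 = 0.00936
  w_C·L_C = 0.22 × 0.0112 = 0.002464
Evidence: 0.004095 + 0.00936 + 0.002464 = 0.015919
Responsibility of Language A: 0.004095 / 0.015919 ≈ 0.2572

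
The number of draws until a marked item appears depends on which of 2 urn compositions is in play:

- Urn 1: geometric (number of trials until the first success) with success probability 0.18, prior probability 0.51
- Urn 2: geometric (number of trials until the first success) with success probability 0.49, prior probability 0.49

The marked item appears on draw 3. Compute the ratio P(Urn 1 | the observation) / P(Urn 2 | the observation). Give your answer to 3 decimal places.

0.988

Since P(k|x) ∝ π_k f_k(x), the posterior odds are π_i f_i(x) / (π_j f_j(x)).
Evaluate each component's likelihood at the observed value:
  f_1 = 0.18·(1−0.18)^2 = 0.18·0.6724 = 0.121032
  f_2 = 0.49·(1−0.49)^2 = 0.49·0.2601 = 0.127449
Posterior odds = (π_1·f_1) / (π_2·f_2) = (0.51·0.121032) / (0.49·0.127449) = 0.0617263 / 0.06245 ≈ 0.988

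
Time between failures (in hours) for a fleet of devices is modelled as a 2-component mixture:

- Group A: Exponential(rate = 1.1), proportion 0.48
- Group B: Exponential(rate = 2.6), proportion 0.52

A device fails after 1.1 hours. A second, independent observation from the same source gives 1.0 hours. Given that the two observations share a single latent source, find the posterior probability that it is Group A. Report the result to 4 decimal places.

0.7941

By Bayes' theorem, P(k | x) = w_k f_k(x) / Σ_j w_j f_j(x).
Since both observations come from the same component, the likelihood for component k is f_k(x₁)·f_k(x₂).
  f_A = [1.1·e^(−1.1·1.1) = 1.1·e^(−1.2100) = 0.328017] × [0.366158] = 0.120106
  f_B = [2.6·e^(−2.6·1.1) = 2.6·e^(−2.8600) = 0.148899] × [0.193111] = 0.028754
Weight by the priors:
  w_A·f_A = 0.48 × 0.120106 = 0.0576509
  w_B·f_B = 0.52 × 0.028754 = 0.0149521
Marginal: 0.0576509 + 0.0149521 = 0.072603
P(Group A | x) ≈ 0.7941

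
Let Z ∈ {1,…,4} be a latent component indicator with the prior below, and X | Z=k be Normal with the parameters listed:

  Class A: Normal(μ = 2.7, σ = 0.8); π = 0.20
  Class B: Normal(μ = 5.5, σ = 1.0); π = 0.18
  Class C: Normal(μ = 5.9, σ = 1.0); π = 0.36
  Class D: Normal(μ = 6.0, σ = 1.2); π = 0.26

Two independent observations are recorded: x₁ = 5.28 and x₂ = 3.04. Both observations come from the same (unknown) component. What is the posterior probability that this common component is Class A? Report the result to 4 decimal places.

The responsibility of component k is π_k f_k(x) divided by Σ_j π_j f_j(x).
Since both observations come from the same component, the likelihood for component k is f_k(x₁)·f_k(x₂).
  L_A = [0.00275013] × [0.455615] = 0.001253
  L_B = [0.389404] × [0.0193563] = 0.00753741
  L_C = [0.329184] × [0.00667932] = 0.00219873
  L_D = [0.277687] × [0.0158675] = 0.0044062
Weight by the priors:
  π_A·L_A = 0.20 × 0.001253 = 0.0002506
  π_B·L_B = 0.18 × 0.00753741 = 0.00135673
  π_C·L_C = 0.36 × 0.00219873 = 0.000791541
  π_D·L_D = 0.26 × 0.0044062 = 0.00114561
Marginal: 0.0002506 + 0.00135673 + 0.000791541 + 0.00114561 = 0.00354449
Responsibility of Class A: 0.0002506 / 0.00354449 ≈ 0.0707

0.0707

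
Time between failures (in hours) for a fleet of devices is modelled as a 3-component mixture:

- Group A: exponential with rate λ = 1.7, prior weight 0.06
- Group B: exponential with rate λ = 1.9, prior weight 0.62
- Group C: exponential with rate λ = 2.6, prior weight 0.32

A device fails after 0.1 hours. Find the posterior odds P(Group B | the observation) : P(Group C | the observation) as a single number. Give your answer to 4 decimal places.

1.5185

The posterior odds equal the prior odds times the likelihood ratio: (w_i/w_j)·(f_i(x)/f_j(x)).
Component likelihoods at x = 0.1 hours:
  p_A = 1.43423
  p_B = 1.57122
  p_C = 2.00473
0.974158 / 0.641515 ≈ 1.5185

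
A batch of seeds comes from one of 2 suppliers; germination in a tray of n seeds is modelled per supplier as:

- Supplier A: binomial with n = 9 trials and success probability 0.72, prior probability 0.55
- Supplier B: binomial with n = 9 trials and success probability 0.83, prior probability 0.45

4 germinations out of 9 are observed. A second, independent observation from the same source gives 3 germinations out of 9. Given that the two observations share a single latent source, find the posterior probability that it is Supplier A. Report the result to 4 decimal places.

0.9909

Posterior ∝ prior × likelihood, so P(k | x) ∝ π_k f_k(x); normalise over all components.
Since both observations come from the same component, the likelihood for component k is f_k(x₁)·f_k(x₂).
  f_A = [C(9,4)·0.72^4·0.28^5 = 126·0.268739·0.00172104 = 0.0582761] × [0.0151086] = 0.000880472
  f_B = [C(9,4)·0.83^4·0.17^5 = 126·0.474583·0.000141986 = 0.00849039] × [0.00115933] = 9.84316e-06
Unnormalised posteriors:
  π_A·f_A = 0.55 × 0.000880472 = 0.00048426
  π_B·f_B = 0.45 × 9.84316e-06 = 4.42942e-06
Marginal: 0.00048426 + 4.42942e-06 = 0.000488689
Responsibility of Supplier A: 0.00048426 / 0.000488689 ≈ 0.9909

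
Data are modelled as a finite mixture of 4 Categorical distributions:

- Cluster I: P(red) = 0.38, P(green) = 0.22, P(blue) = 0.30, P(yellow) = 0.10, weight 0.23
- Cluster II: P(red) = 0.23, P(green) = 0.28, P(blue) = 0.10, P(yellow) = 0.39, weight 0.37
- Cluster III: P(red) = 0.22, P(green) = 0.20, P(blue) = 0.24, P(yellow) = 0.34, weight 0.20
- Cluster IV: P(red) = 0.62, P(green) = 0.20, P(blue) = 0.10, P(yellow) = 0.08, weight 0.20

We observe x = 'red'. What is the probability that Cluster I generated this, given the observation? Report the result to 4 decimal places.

0.2567

Posterior ∝ prior × likelihood, so P(k | x) ∝ π_k f_k(x); normalise over all components.
Evaluate each component's likelihood at the observed value:
  L_I = 0.38
  L_II = 0.23
  L_III = 0.22
  L_IV = 0.62
Weight by the priors:
  π_I·L_I = 0.23 × 0.38 = 0.0874
  π_II·L_II = 0.37 × 0.23 = 0.0851
  π_III·L_III = 0.20 × 0.22 = 0.044
  π_IV·L_IV = 0.20 × 0.62 = 0.124
Denominator: 0.0874 + 0.0851 + 0.044 + 0.124 = 0.3405
P(Cluster I | the observation) = 0.0874 / 0.3405 ≈ 0.2567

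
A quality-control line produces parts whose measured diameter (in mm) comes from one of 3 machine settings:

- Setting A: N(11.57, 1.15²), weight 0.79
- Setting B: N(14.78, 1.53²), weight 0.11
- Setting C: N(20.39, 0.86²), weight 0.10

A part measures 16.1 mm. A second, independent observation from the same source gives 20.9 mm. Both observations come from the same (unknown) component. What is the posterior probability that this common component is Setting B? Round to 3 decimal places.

0.960

The responsibility of component k is π_k f_k(x) divided by Σ_j π_j f_j(x).
Since both observations come from the same component, the likelihood for component k is f_k(x₁)·f_k(x₂).
  L_A = [(1/(1.15·√(2π)))·exp(−(16.1−11.57)²/(2·1.15²)) = 0.346906·exp(-7.75837) = 0.000148181] × [1.7671e-15] = 2.61851e-19
  L_B = [(1/(1.53·√(2π)))·exp(−(16.1−14.78)²/(2·1.53²)) = 0.260747·exp(-0.37216) = 0.179717] × [8.74707e-05] = 1.572e-05
  L_C = [(1/(0.86·√(2π)))·exp(−(16.1−20.39)²/(2·0.86²)) = 0.463886·exp(-12.44193) = 1.83211e-06] × [0.389086] = 7.12848e-07
Multiply by the mixture weights:
  π_A·L_A = 0.79 × 2.61851e-19 = 2.06862e-19
  π_B·L_B = 0.11 × 1.572e-05 = 1.7292e-06
  π_C·L_C = 0.10 × 7.12848e-07 = 7.12848e-08
Sum: 2.06862e-19 + 1.7292e-06 + 7.12848e-08 = 1.80048e-06
Responsibility of Setting B: 1.7292e-06 / 1.80048e-06 ≈ 0.960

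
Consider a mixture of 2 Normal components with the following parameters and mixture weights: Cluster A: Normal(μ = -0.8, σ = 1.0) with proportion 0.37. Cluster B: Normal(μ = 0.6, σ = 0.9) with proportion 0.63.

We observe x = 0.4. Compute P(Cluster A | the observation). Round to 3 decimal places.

The responsibility of component k is P(Z=k) f_k(x) divided by Σ_j P(Z=j) f_j(x).
Component likelihoods at x = 0.4:
  f_A = (1/(1.0·√(2π)))·exp(−(0.4−-0.8)²/(2·1.0²)) = 0.398942·exp(-0.72000) = 0.194186
  f_B = (1/(0.9·√(2π)))·exp(−(0.4−0.6)²/(2·0.9²)) = 0.443269·exp(-0.02469) = 0.432458
Unnormalised posteriors:
  P(Z=A)·f_A = 0.37 × 0.194186 = 0.0718488
  P(Z=B)·f_B = 0.63 × 0.432458 = 0.272449
Sum: 0.0718488 + 0.272449 = 0.344298
Responsibility of Cluster A: 0.0718488 / 0.344298 ≈ 0.209

0.209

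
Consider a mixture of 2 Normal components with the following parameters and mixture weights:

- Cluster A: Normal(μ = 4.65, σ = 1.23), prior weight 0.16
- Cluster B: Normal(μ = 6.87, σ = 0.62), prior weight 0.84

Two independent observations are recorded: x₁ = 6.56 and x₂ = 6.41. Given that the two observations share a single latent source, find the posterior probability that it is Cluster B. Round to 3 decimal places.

0.992

P(component k | x) = w_k·f_k(x) / marginal(x), where marginal(x) = Σ_j w_j·f_j(x).
Since both observations come from the same component, the likelihood for component k is f_k(x₁)·f_k(x₂).
  p_A = [0.0971385] × [0.116521] = 0.0113187
  p_B = [0.567847] × [0.488636] = 0.277471
Multiply by the mixture weights:
  w_A·p_A = 0.16 × 0.0113187 = 0.00181099
  w_B·p_B = 0.84 × 0.277471 = 0.233075
Sum: 0.00181099 + 0.233075 = 0.234886
Responsibility of Cluster B: 0.233075 / 0.234886 ≈ 0.992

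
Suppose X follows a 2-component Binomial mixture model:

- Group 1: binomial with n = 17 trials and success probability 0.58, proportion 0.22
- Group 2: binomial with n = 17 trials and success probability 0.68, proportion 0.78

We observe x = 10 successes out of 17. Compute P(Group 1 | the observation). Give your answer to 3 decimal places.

By Bayes' theorem, P(k | x) = π_k f_k(x) / Σ_j π_j f_j(x).
Binomial probabilities:
  p_1 = 0.193152
  p_2 = 0.141258
Multiply by the mixture weights:
  π_1·p_1 = 0.22 × 0.193152 = 0.0424935
  π_2·p_2 = 0.78 × 0.141258 = 0.110181
Denominator: 0.0424935 + 0.110181 = 0.152675
So the posterior for Group 1 is 0.0424935 / 0.152675 ≈ 0.278.

0.278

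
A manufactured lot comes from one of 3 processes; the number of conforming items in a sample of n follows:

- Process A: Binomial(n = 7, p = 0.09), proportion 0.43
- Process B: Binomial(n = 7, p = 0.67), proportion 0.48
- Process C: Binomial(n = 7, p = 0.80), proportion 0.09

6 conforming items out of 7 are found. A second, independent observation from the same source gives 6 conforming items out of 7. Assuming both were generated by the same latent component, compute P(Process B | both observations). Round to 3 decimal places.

The responsibility of component k is P(Z=k) f_k(x) divided by Σ_j P(Z=j) f_j(x).
Since both observations come from the same component, the likelihood for component k is f_k(x₁)·f_k(x₂).
  f_A = [C(7,6)·0.09^6·0.91^1 = 7·5.31441e-07·0.91 = 3.38528e-06] × [3.38528e-06] = 1.14601e-11
  f_B = [C(7,6)·0.67^6·0.33^1 = 7·0.0904584·0.33 = 0.208959] × [0.208959] = 0.0436638
  f_C = [C(7,6)·0.80^6·0.20^1 = 7·0.262144·0.2 = 0.367002] × [0.367002] = 0.13469
Prior × likelihood for each component:
  P(Z=A)·f_A = 0.43 × 1.14601e-11 = 4.92785e-12
  P(Z=B)·f_B = 0.48 × 0.0436638 = 0.0209586
  P(Z=C)·f_C = 0.09 × 0.13469 = 0.0121221
Normaliser: 4.92785e-12 + 0.0209586 + 0.0121221 = 0.0330807
P(Process B | x₁, x₂) ≈ 0.634

0.634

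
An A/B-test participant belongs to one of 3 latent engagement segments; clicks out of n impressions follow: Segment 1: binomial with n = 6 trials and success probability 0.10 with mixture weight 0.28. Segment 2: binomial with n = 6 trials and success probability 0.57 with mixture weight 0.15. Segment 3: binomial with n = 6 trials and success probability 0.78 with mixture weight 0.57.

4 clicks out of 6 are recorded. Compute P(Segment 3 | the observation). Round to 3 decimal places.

0.776

P(component k | x) = π_k·f_k(x) / marginal(x), where marginal(x) = Σ_j π_j·f_j(x).
Evaluate each component's likelihood at the observed value:
  p_1 = 0.001215
  p_2 = 0.292771
  p_3 = 0.268729
Unnormalised posteriors:
  π_1·p_1 = 0.28 × 0.001215 = 0.0003402
  π_2·p_2 = 0.15 × 0.292771 = 0.0439156
  π_3·p_3 = 0.57 × 0.268729 = 0.153176
Marginal: 0.0003402 + 0.0439156 + 0.153176 = 0.197432
P(Segment 3 | x) ≈ 0.776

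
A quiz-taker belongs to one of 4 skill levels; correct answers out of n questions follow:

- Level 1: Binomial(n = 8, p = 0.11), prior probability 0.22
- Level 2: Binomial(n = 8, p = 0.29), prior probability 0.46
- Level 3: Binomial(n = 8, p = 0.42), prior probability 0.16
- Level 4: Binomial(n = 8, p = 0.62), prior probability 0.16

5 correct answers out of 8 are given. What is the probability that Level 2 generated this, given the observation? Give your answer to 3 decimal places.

The responsibility of component k is w_k f_k(x) divided by Σ_j w_j f_j(x).
Evaluate each component's likelihood at the observed value:
  p_1 = C(8,5)·0.11^5·0.89^3 = 56·1.61051e-05·0.704969 = 0.000635801
  p_2 = C(8,5)·0.29^5·0.71^3 = 56·0.00205111·0.357911 = 0.0411105
  p_3 = C(8,5)·0.42^5·0.58^3 = 56·0.0130691·0.195112 = 0.142797
  p_4 = C(8,5)·0.62^5·0.38^3 = 56·0.0916133·0.054872 = 0.281512
Multiply by the mixture weights:
  w_1·p_1 = 0.22 × 0.000635801 = 0.000139876
  w_2·p_2 = 0.46 × 0.0411105 = 0.0189108
  w_3·p_3 = 0.16 × 0.142797 = 0.0228475
  w_4·p_4 = 0.16 × 0.281512 = 0.045042
Marginal: 0.000139876 + 0.0189108 + 0.0228475 + 0.045042 = 0.0869402
P(Level 2 | 5 correct answers out of 8) ≈ 0.218

0.218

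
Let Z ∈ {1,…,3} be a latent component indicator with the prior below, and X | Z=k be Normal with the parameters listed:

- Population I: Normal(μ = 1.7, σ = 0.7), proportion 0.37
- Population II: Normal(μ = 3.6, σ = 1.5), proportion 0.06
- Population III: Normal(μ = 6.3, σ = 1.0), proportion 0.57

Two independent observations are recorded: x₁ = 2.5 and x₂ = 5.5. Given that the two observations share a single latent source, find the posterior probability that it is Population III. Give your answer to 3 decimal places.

0.032

Posterior ∝ prior × likelihood, so P(k | x) ∝ π_k f_k(x); normalise over all components.
Since both observations come from the same component, the likelihood for component k is f_k(x₁)·f_k(x₂).
  f_I = [(1/(0.7·√(2π)))·exp(−(2.5−1.7)²/(2·0.7²)) = 0.569918·exp(-0.65306) = 0.296614] × [2.27309e-07] = 6.74228e-08
  f_II = [(1/(1.5·√(2π)))·exp(−(2.5−3.6)²/(2·1.5²)) = 0.265962·exp(-0.26889) = 0.203255] × [0.119239] = 0.0242359
  f_III = [(1/(1.0·√(2π)))·exp(−(2.5−6.3)²/(2·1.0²)) = 0.398942·exp(-7.22000) = 0.000291947] × [0.289692] = 8.45746e-05
Weight by the priors:
  π_I·f_I = 0.37 × 6.74228e-08 = 2.49464e-08
  π_II·f_II = 0.06 × 0.0242359 = 0.00145416
  π_III·f_III = 0.57 × 8.45746e-05 = 4.82075e-05
Marginal: 2.49464e-08 + 0.00145416 + 4.82075e-05 = 0.00150239
Responsibility of Population III: 4.82075e-05 / 0.00150239 ≈ 0.032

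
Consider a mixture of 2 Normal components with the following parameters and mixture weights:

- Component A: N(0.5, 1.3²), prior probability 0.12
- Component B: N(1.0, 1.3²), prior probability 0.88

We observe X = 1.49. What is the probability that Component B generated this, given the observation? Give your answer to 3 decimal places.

0.901

P(component k | x) = π_k·f_k(x) / marginal(x), where marginal(x) = Σ_j π_j·f_j(x).
Component likelihoods at x = 1.49:
  f_A = (1/(1.3·√(2π)))·exp(−(1.49−0.5)²/(2·1.3²)) = 0.306879·exp(-0.28997) = 0.229633
  f_B = (1/(1.3·√(2π)))·exp(−(1.49−1.0)²/(2·1.3²)) = 0.306879·exp(-0.07104) = 0.285836
Prior × likelihood for each component:
  π_A·f_A = 0.12 × 0.229633 = 0.027556
  π_B·f_B = 0.88 × 0.285836 = 0.251535
Evidence: 0.027556 + 0.251535 = 0.279091
P(Component B | 1.49) ≈ 0.901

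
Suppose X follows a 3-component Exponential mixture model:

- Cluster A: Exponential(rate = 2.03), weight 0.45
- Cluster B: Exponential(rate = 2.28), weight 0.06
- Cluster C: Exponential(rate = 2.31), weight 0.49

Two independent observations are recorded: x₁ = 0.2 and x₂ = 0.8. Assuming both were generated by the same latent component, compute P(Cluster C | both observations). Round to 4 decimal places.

0.4851

Posterior ∝ prior × likelihood, so P(k | x) ∝ P(Z=k) f_k(x); normalise over all components.
Since both observations come from the same component, the likelihood for component k is f_k(x₁)·f_k(x₂).
  L_A = [2.03·e^(−2.03·0.2) = 2.03·e^(−0.4060) = 1.35261] × [0.400131] = 0.541221
  L_B = [2.28·e^(−2.28·0.2) = 2.28·e^(−0.4560) = 1.4451] × [0.367944] = 0.531714
  L_C = [2.31·e^(−2.31·0.2) = 2.31·e^(−0.4620) = 1.45535] × [0.363945] = 0.529668
Multiply by the mixture weights:
  P(Z=A)·L_A = 0.45 × 0.541221 = 0.243549
  P(Z=B)·L_B = 0.06 × 0.531714 = 0.0319029
  P(Z=C)·L_C = 0.49 × 0.529668 = 0.259537
Marginal: 0.243549 + 0.0319029 + 0.259537 = 0.534989
P(Cluster C | data) = 0.259537 / 0.534989 ≈ 0.4851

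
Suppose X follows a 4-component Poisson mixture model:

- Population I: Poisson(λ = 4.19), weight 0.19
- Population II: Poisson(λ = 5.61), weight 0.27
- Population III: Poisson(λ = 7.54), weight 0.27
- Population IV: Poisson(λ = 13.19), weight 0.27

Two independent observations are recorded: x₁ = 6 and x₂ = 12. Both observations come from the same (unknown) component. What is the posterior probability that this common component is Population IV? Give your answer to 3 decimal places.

0.189

Apply Bayes' rule: the posterior for each component is proportional to its prior times its likelihood at x.
Since both observations come from the same component, the likelihood for component k is f_k(x₁)·f_k(x₂).
  L_I = [e^(−4.19)·4.19^6/6! = 0.11383] × [0.000925843] = 0.000105389
  L_II = [e^(−5.61)·5.61^6/6! = 0.158509] × [0.0074272] = 0.00117728
  L_III = [e^(−7.54)·7.54^6/6! = 0.135617] × [0.0374575] = 0.00507989
  L_IV = [e^(−13.19)·13.19^6/6! = 0.0136707] × [0.108207] = 0.00147927
Unnormalised posteriors:
  π_I·L_I = 0.19 × 0.000105389 = 2.00239e-05
  π_II·L_II = 0.27 × 0.00117728 = 0.000317864
  π_III·L_III = 0.27 × 0.00507989 = 0.00137157
  π_IV·L_IV = 0.27 × 0.00147927 = 0.000399404
Marginal: 2.00239e-05 + 0.000317864 + 0.00137157 + 0.000399404 = 0.00210886
So the posterior for Population IV is 0.000399404 / 0.00210886 ≈ 0.189.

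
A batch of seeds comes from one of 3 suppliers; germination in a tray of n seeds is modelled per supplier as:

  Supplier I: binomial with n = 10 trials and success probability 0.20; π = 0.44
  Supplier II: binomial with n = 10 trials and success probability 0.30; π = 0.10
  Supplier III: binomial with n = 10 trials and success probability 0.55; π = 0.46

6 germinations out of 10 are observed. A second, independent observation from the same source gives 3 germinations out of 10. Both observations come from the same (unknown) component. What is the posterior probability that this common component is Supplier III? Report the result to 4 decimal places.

Apply Bayes' rule: the posterior for each component is proportional to its prior times its likelihood at x.
Since both observations come from the same component, the likelihood for component k is f_k(x₁)·f_k(x₂).
  L_I = [0.00550502] × [0.201327] = 0.00110831
  L_II = [0.0367569] × [0.266828] = 0.00980777
  L_III = [0.238367] × [0.0746031] = 0.0177829
Weight by the priors:
  w_I·L_I = 0.44 × 0.00110831 = 0.000487655
  w_II·L_II = 0.10 × 0.00980777 = 0.000980777
  w_III·L_III = 0.46 × 0.0177829 = 0.00818013
Sum: 0.000487655 + 0.000980777 + 0.00818013 = 0.00964856
Responsibility of Supplier III: 0.00818013 / 0.00964856 ≈ 0.8478

0.8478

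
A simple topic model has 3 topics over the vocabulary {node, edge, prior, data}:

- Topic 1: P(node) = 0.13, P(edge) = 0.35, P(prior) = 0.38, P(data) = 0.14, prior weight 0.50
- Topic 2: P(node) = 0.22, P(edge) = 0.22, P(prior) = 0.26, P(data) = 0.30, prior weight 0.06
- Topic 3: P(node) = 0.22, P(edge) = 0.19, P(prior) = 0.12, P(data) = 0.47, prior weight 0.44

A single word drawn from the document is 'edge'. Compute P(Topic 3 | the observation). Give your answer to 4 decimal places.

0.3076

Apply Bayes' rule: the posterior for each component is proportional to its prior times its likelihood at x.
Evaluate each component's likelihood at the observed value:
  L_1 = P(edge | comp) = 0.35
  L_2 = P(edge | comp) = 0.22
  L_3 = P(edge | comp) = 0.19
Unnormalised posteriors:
  π_1·L_1 = 0.50 × 0.35 = 0.175
  π_2·L_2 = 0.06 × 0.22 = 0.0132
  π_3·L_3 = 0.44 × 0.19 = 0.0836
Evidence: 0.175 + 0.0132 + 0.0836 = 0.2718
So the posterior for Topic 3 is 0.0836 / 0.2718 ≈ 0.3076.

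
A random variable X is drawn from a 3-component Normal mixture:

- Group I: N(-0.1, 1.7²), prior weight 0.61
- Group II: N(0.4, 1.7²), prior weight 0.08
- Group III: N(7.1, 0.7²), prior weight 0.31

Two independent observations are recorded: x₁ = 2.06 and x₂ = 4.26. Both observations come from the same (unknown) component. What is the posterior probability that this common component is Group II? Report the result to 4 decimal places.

0.2709

The responsibility of component k is π_k f_k(x) divided by Σ_j π_j f_j(x).
Since both observations come from the same component, the likelihood for component k is f_k(x₁)·f_k(x₂).
  L_I = [(1/(1.7·√(2π)))·exp(−(2.06−-0.1)²/(2·1.7²)) = 0.234672·exp(-0.80720) = 0.104689] × [0.00875242] = 0.00091628
  L_II = [(1/(1.7·√(2π)))·exp(−(2.06−0.4)²/(2·1.7²)) = 0.234672·exp(-0.47675) = 0.145684] × [0.0178215] = 0.0025963
  L_III = [(1/(0.7·√(2π)))·exp(−(2.06−7.1)²/(2·0.7²)) = 0.569918·exp(-25.92000) = 3.15427e-12] × [0.000151873] = 4.79048e-16
Weight by the priors:
  π_I·L_I = 0.61 × 0.00091628 = 0.000558931
  π_II·L_II = 0.08 × 0.0025963 = 0.000207704
  π_III·L_III = 0.31 × 4.79048e-16 = 1.48505e-16
Evidence: 0.000558931 + 0.000207704 + 1.48505e-16 = 0.000766635
P(Group II | x₁,x₂) ≈ 0.2709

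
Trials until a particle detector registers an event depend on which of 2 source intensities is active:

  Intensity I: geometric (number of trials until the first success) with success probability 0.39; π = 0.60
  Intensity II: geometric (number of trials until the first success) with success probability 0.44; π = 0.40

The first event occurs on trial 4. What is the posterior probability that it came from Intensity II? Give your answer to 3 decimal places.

0.368

The responsibility of component k is w_k f_k(x) divided by Σ_j w_j f_j(x).
Geometric probabilities:
  L_I = 0.0885226
  L_II = 0.077271
Weight by the priors:
  w_I·L_I = 0.60 × 0.0885226 = 0.0531136
  w_II·L_II = 0.40 × 0.077271 = 0.0309084
Normaliser: 0.0531136 + 0.0309084 = 0.084022
So the posterior for Intensity II is 0.0309084 / 0.084022 ≈ 0.368.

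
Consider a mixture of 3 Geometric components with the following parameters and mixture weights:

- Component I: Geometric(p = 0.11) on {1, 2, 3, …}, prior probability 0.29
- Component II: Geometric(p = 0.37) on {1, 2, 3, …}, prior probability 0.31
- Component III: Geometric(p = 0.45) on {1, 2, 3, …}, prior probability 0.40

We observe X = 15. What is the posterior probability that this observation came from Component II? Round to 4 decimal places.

Apply Bayes' rule: the posterior for each component is proportional to its prior times its likelihood at x.
Evaluate each component's likelihood at the observed value:
  f_I = 0.11·(1−0.11)^14 = 0.11·0.195641 = 0.0215205
  f_II = 0.37·(1−0.37)^14 = 0.37·0.00155156 = 0.000574076
  f_III = 0.45·(1−0.45)^14 = 0.45·0.000231781 = 0.000104301
Weight by the priors:
  π_I·f_I = 0.29 × 0.0215205 = 0.00624095
  π_II·f_II = 0.31 × 0.000574076 = 0.000177964
  π_III·f_III = 0.40 × 0.000104301 = 4.17206e-05
Marginal: 0.00624095 + 0.000177964 + 4.17206e-05 = 0.00646064
P(Component II | data) = 0.000177964 / 0.00646064 ≈ 0.0275

0.0275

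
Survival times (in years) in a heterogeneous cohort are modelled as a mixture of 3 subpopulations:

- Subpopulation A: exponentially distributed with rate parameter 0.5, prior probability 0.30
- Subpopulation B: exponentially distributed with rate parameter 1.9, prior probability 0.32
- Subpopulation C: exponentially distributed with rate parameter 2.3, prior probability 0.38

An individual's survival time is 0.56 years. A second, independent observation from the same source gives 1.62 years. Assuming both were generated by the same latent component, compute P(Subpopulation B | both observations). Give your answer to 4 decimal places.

0.3225

Posterior ∝ prior × likelihood, so P(k | x) ∝ w_k f_k(x); normalise over all components.
Since both observations come from the same component, the likelihood for component k is f_k(x₁)·f_k(x₂).
  L_A = [0.377892] × [0.222429] = 0.0840541
  L_B = [0.655638] × [0.0874974] = 0.0573666
  L_C = [0.63439] × [0.0554047] = 0.0351482
Weight by the priors:
  w_A·L_A = 0.30 × 0.0840541 = 0.0252162
  w_B·L_B = 0.32 × 0.0573666 = 0.0183573
  w_C·L_C = 0.38 × 0.0351482 = 0.0133563
Normaliser: 0.0252162 + 0.0183573 + 0.0133563 = 0.0569299
So the posterior for Subpopulation B is 0.0183573 / 0.0569299 ≈ 0.3225.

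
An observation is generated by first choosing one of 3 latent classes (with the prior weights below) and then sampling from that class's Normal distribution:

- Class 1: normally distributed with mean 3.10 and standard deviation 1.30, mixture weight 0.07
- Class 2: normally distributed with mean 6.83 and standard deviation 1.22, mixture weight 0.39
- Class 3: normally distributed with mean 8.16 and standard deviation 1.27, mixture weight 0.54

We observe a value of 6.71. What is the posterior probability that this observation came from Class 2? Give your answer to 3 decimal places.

0.588

Apply Bayes' rule: the posterior for each component is proportional to its prior times its likelihood at x.
Evaluate each component's likelihood at the observed value:
  f_1 = 0.0064935
  f_2 = 0.325424
  f_3 = 0.163698
Multiply by the mixture weights:
  π_1·f_1 = 0.07 × 0.0064935 = 0.000454545
  π_2·f_2 = 0.39 × 0.325424 = 0.126915
  π_3·f_3 = 0.54 × 0.163698 = 0.0883969
Normaliser: 0.000454545 + 0.126915 + 0.0883969 = 0.215767
Responsibility of Class 2: 0.126915 / 0.215767 ≈ 0.588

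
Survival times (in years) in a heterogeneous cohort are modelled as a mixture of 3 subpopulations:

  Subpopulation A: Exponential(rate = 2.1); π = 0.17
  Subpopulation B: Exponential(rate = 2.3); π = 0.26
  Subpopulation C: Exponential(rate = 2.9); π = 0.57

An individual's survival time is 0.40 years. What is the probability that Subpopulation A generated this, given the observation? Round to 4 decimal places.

By Bayes' theorem, P(k | x) = π_k f_k(x) / Σ_j π_j f_j(x).
Evaluate each component's likelihood at the observed value:
  L_A = 2.1·e^(−2.1·0.40) = 2.1·e^(−0.8400) = 0.906592
  L_B = 2.3·e^(−2.3·0.40) = 2.3·e^(−0.9200) = 0.916594
  L_C = 2.9·e^(−2.9·0.40) = 2.9·e^(−1.1600) = 0.90911
Multiply by the mixture weights:
  π_A·L_A = 0.17 × 0.906592 = 0.154121
  π_B·L_B = 0.26 × 0.916594 = 0.238314
  π_C·L_C = 0.57 × 0.90911 = 0.518193
Marginal: 0.154121 + 0.238314 + 0.518193 = 0.910628
So the posterior for Subpopulation A is 0.154121 / 0.910628 ≈ 0.1692.

0.1692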